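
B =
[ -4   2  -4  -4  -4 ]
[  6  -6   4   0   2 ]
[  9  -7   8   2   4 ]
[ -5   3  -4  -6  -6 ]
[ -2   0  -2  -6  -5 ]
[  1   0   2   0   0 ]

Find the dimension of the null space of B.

Row reduce to echelon form.
R2 ← R2 + (3/2)·R1: [0, -3, -2, -6, -4]
R3 ← R3 + (9/4)·R1: [0, -5/2, -1, -7, -5]
R4 ← R4 − (5/4)·R1: [0, 1/2, 1, -1, -1]
R5 ← R5 − (1/2)·R1: [0, -1, 0, -4, -3]
R6 ← R6 + (1/4)·R1: [0, 1/2, 1, -1, -1]
R3 ← R3 − (5/6)·R2: [0, 0, 2/3, -2, -5/3]
R4 ← R4 + (1/6)·R2: [0, 0, 2/3, -2, -5/3]
R5 ← R5 − (1/3)·R2: [0, 0, 2/3, -2, -5/3]
R6 ← R6 + (1/6)·R2: [0, 0, 2/3, -2, -5/3]
R4 ← R4 − R3: [0, 0, 0, 0, 0]
R5 ← R5 − R3: [0, 0, 0, 0, 0]
R6 ← R6 − R3: [0, 0, 0, 0, 0]
3 nonzero rows, so rank(B) = 3.
B has 5 columns; by rank–nullity, nullity = 5 − 3 = 2.

2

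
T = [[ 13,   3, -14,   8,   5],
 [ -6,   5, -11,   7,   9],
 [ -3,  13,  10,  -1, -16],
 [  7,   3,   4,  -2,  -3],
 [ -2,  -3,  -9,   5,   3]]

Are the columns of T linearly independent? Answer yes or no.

Row reduce T to echelon form.
R2 ← R2 + (6/13)·R1: [0, 83/13, -227/13, 139/13, 147/13]
R3 ← R3 + (3/13)·R1: [0, 178/13, 88/13, 11/13, -193/13]
R4 ← R4 − (7/13)·R1: [0, 18/13, 150/13, -82/13, -74/13]
R5 ← R5 + (2/13)·R1: [0, -33/13, -145/13, 81/13, 49/13]
R3 ← R3 − (178/83)·R2: [0, 0, 3670/83, -1833/83, -3245/83]
R4 ← R4 − (18/83)·R2: [0, 0, 1272/83, -716/83, -676/83]
R5 ← R5 + (33/83)·R2: [0, 0, -1502/83, 870/83, 686/83]
R4 ← R4 − (636/1835)·R3: [0, 0, 0, -1784/1835, 1984/367]
R5 ← R5 + (751/1835)·R3: [0, 0, 0, 2649/1835, -2839/367]
R5 ← R5 + (2649/1784)·R4: [0, 0, 0, 0, 65/223]
5 pivots among 5 columns.
Every column is a pivot column, so the columns are linearly independent.

yes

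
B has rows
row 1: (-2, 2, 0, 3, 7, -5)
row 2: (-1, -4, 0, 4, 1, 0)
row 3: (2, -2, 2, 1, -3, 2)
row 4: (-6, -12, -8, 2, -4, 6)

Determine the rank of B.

3

Row reduce to echelon form.
R2 ← R2 − (1/2)·R1: [0, -5, 0, 5/2, -5/2, 5/2]
R3 ← R3 + R1: [0, 0, 2, 4, 4, -3]
R4 ← R4 − (3)·R1: [0, -18, -8, -7, -25, 21]
R4 ← R4 − (18/5)·R2: [0, 0, -8, -16, -16, 12]
R4 ← R4 + (4)·R3: [0, 0, 0, 0, 0, 0]
Echelon form has 3 nonzero rows, so rank(B) = 3.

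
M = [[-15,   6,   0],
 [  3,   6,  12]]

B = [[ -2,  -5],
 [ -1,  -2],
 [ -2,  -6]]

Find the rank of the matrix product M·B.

First compute MB:
[[ 24,  63],
 [-36, -99]]
Now row reduce the product.
R2 ← R2 + (3/2)·R1: [0, -9/2]
2 nonzero rows, so rank(MB) = 2.

2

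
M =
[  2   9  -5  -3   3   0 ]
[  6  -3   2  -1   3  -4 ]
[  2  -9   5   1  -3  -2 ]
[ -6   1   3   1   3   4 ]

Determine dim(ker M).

2

Row reduce to echelon form.
R2 ← R2 − (3)·R1: [0, -30, 17, 8, -6, -4]
R3 ← R3 − R1: [0, -18, 10, 4, -6, -2]
R4 ← R4 + (3)·R1: [0, 28, -12, -8, 12, 4]
R3 ← R3 − (3/5)·R2: [0, 0, -1/5, -4/5, -12/5, 2/5]
R4 ← R4 + (14/15)·R2: [0, 0, 58/15, -8/15, 32/5, 4/15]
R4 ← R4 + (58/3)·R3: [0, 0, 0, -16, -40, 8]
4 nonzero rows, so rank(M) = 4.
M has 6 columns; by rank–nullity, nullity = 6 − 4 = 2.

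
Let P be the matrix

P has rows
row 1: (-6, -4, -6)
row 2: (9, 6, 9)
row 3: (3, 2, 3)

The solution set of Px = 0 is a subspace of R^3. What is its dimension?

Row reduce to echelon form.
R2 ← R2 + (3/2)·R1: [0, 0, 0]
R3 ← R3 + (1/2)·R1: [0, 0, 0]
1 nonzero row, so rank(P) = 1.
P has 3 columns; by rank–nullity, nullity = 3 − 1 = 2.

2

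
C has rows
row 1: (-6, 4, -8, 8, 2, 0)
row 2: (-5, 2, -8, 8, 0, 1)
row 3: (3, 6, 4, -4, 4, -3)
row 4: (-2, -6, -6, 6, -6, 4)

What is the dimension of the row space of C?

3

Row reduce to echelon form.
R2 ← R2 − (5/6)·R1: [0, -4/3, -4/3, 4/3, -5/3, 1]
R3 ← R3 + (1/2)·R1: [0, 8, 0, 0, 5, -3]
R4 ← R4 − (1/3)·R1: [0, -22/3, -10/3, 10/3, -20/3, 4]
R3 ← R3 + (6)·R2: [0, 0, -8, 8, -5, 3]
R4 ← R4 − (11/2)·R2: [0, 0, 4, -4, 5/2, -3/2]
R4 ← R4 + (1/2)·R3: [0, 0, 0, 0, 0, 0]
Echelon form has 3 nonzero rows, so rank(C) = 3.
The row space has dimension equal to the rank: 3.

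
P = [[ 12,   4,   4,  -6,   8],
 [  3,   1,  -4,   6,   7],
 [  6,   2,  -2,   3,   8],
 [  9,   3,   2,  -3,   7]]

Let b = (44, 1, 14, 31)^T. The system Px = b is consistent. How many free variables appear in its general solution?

Row reduce the augmented matrix [P | b].
R2 ← R2 − (1/4)·R1: [0, 0, -5, 15/2, 5, -10]
R3 ← R3 − (1/2)·R1: [0, 0, -4, 6, 4, -8]
R4 ← R4 − (3/4)·R1: [0, 0, -1, 3/2, 1, -2]
R3 ← R3 − (4/5)·R2: [0, 0, 0, 0, 0, 0]
R4 ← R4 − (1/5)·R2: [0, 0, 0, 0, 0, 0]
The echelon form has 2 nonzero rows, and every pivot lies in the first 5 columns, so rank(P) = rank([P|b]) = 2.
The system is consistent.
Free variables = (unknowns) − (rank) = 5 − 2 = 3.

3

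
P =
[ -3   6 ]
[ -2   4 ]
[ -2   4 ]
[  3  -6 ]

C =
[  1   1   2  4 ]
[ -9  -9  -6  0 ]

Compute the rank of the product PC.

1

First compute PC:
[[-57, -57, -42, -12],
 [-38, -38, -28,  -8],
 [-38, -38, -28,  -8],
 [ 57,  57,  42,  12]]
Now row reduce the product.
R2 ← R2 − (2/3)·R1: [0, 0, 0, 0]
R3 ← R3 − (2/3)·R1: [0, 0, 0, 0]
R4 ← R4 + R1: [0, 0, 0, 0]
1 nonzero row, so rank(PC) = 1.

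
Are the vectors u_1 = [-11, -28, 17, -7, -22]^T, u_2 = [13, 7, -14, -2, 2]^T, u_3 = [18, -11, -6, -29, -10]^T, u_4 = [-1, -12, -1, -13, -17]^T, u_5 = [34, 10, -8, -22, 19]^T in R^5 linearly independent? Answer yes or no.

yes

Form the matrix with these vectors as rows and row reduce.
R2 ← R2 + (13/11)·R1: [0, -287/11, 67/11, -113/11, -24]
R3 ← R3 + (18/11)·R1: [0, -625/11, 240/11, -445/11, -46]
R4 ← R4 − (1/11)·R1: [0, -104/11, -28/11, -136/11, -15]
R5 ← R5 + (34/11)·R1: [0, -842/11, 490/11, -480/11, -49]
R3 ← R3 − (625/287)·R2: [0, 0, 2455/287, -5190/287, 1798/287]
R4 ← R4 − (104/287)·R2: [0, 0, -1364/287, -2480/287, -1809/287]
R5 ← R5 − (842/287)·R2: [0, 0, 7656/287, -3874/287, 6145/287]
R4 ← R4 + (1364/2455)·R3: [0, 0, 0, -9176/491, -6929/2455]
R5 ← R5 − (7656/2455)·R3: [0, 0, 0, 21062/491, 4601/2455]
R5 ← R5 + (10531/4588)·R4: [0, 0, 0, 0, -105621/22940]
5 nonzero rows, so the 5 vectors span a space of dimension 5.
Since 5 = 5, the vectors are linearly independent.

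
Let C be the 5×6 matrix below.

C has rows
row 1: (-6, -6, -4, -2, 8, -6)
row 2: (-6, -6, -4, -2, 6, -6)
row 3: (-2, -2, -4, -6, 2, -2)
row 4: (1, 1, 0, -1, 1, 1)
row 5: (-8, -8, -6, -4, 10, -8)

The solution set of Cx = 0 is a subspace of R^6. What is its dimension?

Row reduce to echelon form.
R2 ← R2 − R1: [0, 0, 0, 0, -2, 0]
R3 ← R3 − (1/3)·R1: [0, 0, -8/3, -16/3, -2/3, 0]
R4 ← R4 + (1/6)·R1: [0, 0, -2/3, -4/3, 7/3, 0]
R5 ← R5 − (4/3)·R1: [0, 0, -2/3, -4/3, -2/3, 0]
Swap R2 ↔ R3
R4 ← R4 − (1/4)·R2: [0, 0, 0, 0, 5/2, 0]
R5 ← R5 − (1/4)·R2: [0, 0, 0, 0, -1/2, 0]
R4 ← R4 + (5/4)·R3: [0, 0, 0, 0, 0, 0]
R5 ← R5 − (1/4)·R3: [0, 0, 0, 0, 0, 0]
3 nonzero rows, so rank(C) = 3.
C has 6 columns; by rank–nullity, nullity = 6 − 3 = 3.

3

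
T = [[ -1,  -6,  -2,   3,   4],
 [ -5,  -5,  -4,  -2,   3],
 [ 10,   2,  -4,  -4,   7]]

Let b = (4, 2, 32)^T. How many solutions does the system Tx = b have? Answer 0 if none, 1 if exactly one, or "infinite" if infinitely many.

infinite

Row reduce the augmented matrix [T | b].
R2 ← R2 − (5)·R1: [0, 25, 6, -17, -17, -18]
R3 ← R3 + (10)·R1: [0, -58, -24, 26, 47, 72]
R3 ← R3 + (58/25)·R2: [0, 0, -252/25, -336/25, 189/25, 756/25]
The echelon form has 3 nonzero rows, and every pivot lies in the first 5 columns, so rank(T) = rank([T|b]) = 3.
The system is consistent.
rank = 3 < 5 unknowns, so there are infinitely many solutions.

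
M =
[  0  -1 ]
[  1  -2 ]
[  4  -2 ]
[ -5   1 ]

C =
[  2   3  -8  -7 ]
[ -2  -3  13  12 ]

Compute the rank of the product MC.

First compute MC:
[[  2,   3, -13, -12],
 [  6,   9, -34, -31],
 [ 12,  18, -58, -52],
 [-12, -18,  53,  47]]
Now row reduce the product.
R2 ← R2 − (3)·R1: [0, 0, 5, 5]
R3 ← R3 − (6)·R1: [0, 0, 20, 20]
R4 ← R4 + (6)·R1: [0, 0, -25, -25]
R3 ← R3 − (4)·R2: [0, 0, 0, 0]
R4 ← R4 + (5)·R2: [0, 0, 0, 0]
2 nonzero rows, so rank(MC) = 2.

2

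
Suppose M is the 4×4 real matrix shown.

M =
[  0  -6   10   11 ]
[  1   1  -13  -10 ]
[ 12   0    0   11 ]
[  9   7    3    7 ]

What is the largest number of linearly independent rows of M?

4

Row reduce to echelon form.
Swap R1 ↔ R2
R3 ← R3 − (12)·R1: [0, -12, 156, 131]
R4 ← R4 − (9)·R1: [0, -2, 120, 97]
R3 ← R3 − (2)·R2: [0, 0, 136, 109]
R4 ← R4 − (1/3)·R2: [0, 0, 350/3, 280/3]
R4 ← R4 − (175/204)·R3: [0, 0, 0, -35/204]
Echelon form has 4 nonzero rows, so rank(M) = 4.
The rank gives the maximum number of linearly independent rows: 4.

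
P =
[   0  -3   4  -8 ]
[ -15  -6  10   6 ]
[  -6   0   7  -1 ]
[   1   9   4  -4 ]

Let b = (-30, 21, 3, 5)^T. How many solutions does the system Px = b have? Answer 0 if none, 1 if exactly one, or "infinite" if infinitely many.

1

Row reduce the augmented matrix [P | b].
Swap R1 ↔ R2
R3 ← R3 − (2/5)·R1: [0, 12/5, 3, -17/5, -27/5]
R4 ← R4 + (1/15)·R1: [0, 43/5, 14/3, -18/5, 32/5]
R3 ← R3 + (4/5)·R2: [0, 0, 31/5, -49/5, -147/5]
R4 ← R4 + (43/15)·R2: [0, 0, 242/15, -398/15, -398/5]
R4 ← R4 − (242/93)·R3: [0, 0, 0, -32/31, -96/31]
The echelon form has 4 nonzero rows, and every pivot lies in the first 4 columns, so rank(P) = rank([P|b]) = 4.
The system is consistent.
rank = 4 = number of unknowns, so the solution is unique.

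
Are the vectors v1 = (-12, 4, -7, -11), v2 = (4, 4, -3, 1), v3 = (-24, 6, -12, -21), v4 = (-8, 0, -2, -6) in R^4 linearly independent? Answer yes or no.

Form the matrix with these vectors as rows and row reduce.
R2 ← R2 + (1/3)·R1: [0, 16/3, -16/3, -8/3]
R3 ← R3 − (2)·R1: [0, -2, 2, 1]
R4 ← R4 − (2/3)·R1: [0, -8/3, 8/3, 4/3]
R3 ← R3 + (3/8)·R2: [0, 0, 0, 0]
R4 ← R4 + (1/2)·R2: [0, 0, 0, 0]
2 nonzero rows, so the 4 vectors span a space of dimension 2.
Since 2 < 4, the vectors are linearly dependent.

no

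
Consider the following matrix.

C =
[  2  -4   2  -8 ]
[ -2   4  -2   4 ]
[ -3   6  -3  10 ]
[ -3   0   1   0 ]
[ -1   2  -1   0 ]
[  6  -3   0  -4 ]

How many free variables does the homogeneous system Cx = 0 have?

Row reduce to echelon form.
R2 ← R2 + R1: [0, 0, 0, -4]
R3 ← R3 + (3/2)·R1: [0, 0, 0, -2]
R4 ← R4 + (3/2)·R1: [0, -6, 4, -12]
R5 ← R5 + (1/2)·R1: [0, 0, 0, -4]
R6 ← R6 − (3)·R1: [0, 9, -6, 20]
Swap R2 ↔ R4
R6 ← R6 + (3/2)·R2: [0, 0, 0, 2]
R4 ← R4 − (2)·R3: [0, 0, 0, 0]
R5 ← R5 − (2)·R3: [0, 0, 0, 0]
R6 ← R6 + R3: [0, 0, 0, 0]
3 nonzero rows, so rank(C) = 3.
C has 4 columns; by rank–nullity, nullity = 4 − 3 = 1.

1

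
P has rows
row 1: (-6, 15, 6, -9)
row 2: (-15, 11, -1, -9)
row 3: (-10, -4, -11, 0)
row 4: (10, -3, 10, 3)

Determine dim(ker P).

Row reduce to echelon form.
R2 ← R2 − (5/2)·R1: [0, -53/2, -16, 27/2]
R3 ← R3 − (5/3)·R1: [0, -29, -21, 15]
R4 ← R4 + (5/3)·R1: [0, 22, 20, -12]
R3 ← R3 − (58/53)·R2: [0, 0, -185/53, 12/53]
R4 ← R4 + (44/53)·R2: [0, 0, 356/53, -42/53]
R4 ← R4 + (356/185)·R3: [0, 0, 0, -66/185]
4 nonzero rows, so rank(P) = 4.
P has 4 columns; by rank–nullity, nullity = 4 − 4 = 0.

0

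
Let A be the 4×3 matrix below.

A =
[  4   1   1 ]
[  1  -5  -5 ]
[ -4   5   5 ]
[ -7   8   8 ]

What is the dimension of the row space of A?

Row reduce to echelon form.
R2 ← R2 − (1/4)·R1: [0, -21/4, -21/4]
R3 ← R3 + R1: [0, 6, 6]
R4 ← R4 + (7/4)·R1: [0, 39/4, 39/4]
R3 ← R3 + (8/7)·R2: [0, 0, 0]
R4 ← R4 + (13/7)·R2: [0, 0, 0]
Echelon form has 2 nonzero rows, so rank(A) = 2.
The row space has dimension equal to the rank: 2.

2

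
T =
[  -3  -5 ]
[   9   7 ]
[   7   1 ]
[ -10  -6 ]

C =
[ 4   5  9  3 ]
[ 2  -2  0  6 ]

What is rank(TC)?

First compute TC:
[[-22,  -5, -27, -39],
 [ 50,  31,  81,  69],
 [ 30,  33,  63,  27],
 [-52, -38, -90, -66]]
Now row reduce the product.
R2 ← R2 + (25/11)·R1: [0, 216/11, 216/11, -216/11]
R3 ← R3 + (15/11)·R1: [0, 288/11, 288/11, -288/11]
R4 ← R4 − (26/11)·R1: [0, -288/11, -288/11, 288/11]
R3 ← R3 − (4/3)·R2: [0, 0, 0, 0]
R4 ← R4 + (4/3)·R2: [0, 0, 0, 0]
2 nonzero rows, so rank(TC) = 2.

2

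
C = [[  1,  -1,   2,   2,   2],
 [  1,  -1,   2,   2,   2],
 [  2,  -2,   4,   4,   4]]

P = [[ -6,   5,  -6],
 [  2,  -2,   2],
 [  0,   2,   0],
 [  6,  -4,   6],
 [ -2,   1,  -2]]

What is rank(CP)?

1

First compute CP:
[[  0,   5,   0],
 [  0,   5,   0],
 [  0,  10,   0]]
Now row reduce the product.
R2 ← R2 − R1: [0, 0, 0]
R3 ← R3 − (2)·R1: [0, 0, 0]
1 nonzero row, so rank(CP) = 1.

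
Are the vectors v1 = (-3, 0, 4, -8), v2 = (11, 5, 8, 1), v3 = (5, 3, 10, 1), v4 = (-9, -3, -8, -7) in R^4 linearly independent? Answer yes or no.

yes

Form the matrix with these vectors as rows and row reduce.
R2 ← R2 + (11/3)·R1: [0, 5, 68/3, -85/3]
R3 ← R3 + (5/3)·R1: [0, 3, 50/3, -37/3]
R4 ← R4 − (3)·R1: [0, -3, -20, 17]
R3 ← R3 − (3/5)·R2: [0, 0, 46/15, 14/3]
R4 ← R4 + (3/5)·R2: [0, 0, -32/5, 0]
R4 ← R4 + (48/23)·R3: [0, 0, 0, 224/23]
4 nonzero rows, so the 4 vectors span a space of dimension 4.
Since 4 = 4, the vectors are linearly independent.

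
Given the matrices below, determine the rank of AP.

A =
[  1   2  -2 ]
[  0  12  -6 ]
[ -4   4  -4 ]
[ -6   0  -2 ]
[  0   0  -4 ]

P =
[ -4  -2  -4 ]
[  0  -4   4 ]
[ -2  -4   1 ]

First compute AP:
[[  0,  -2,   2],
 [ 12, -24,  42],
 [ 24,   8,  28],
 [ 28,  20,  22],
 [  8,  16,  -4]]
Now row reduce the product.
Swap R1 ↔ R2
R3 ← R3 − (2)·R1: [0, 56, -56]
R4 ← R4 − (7/3)·R1: [0, 76, -76]
R5 ← R5 − (2/3)·R1: [0, 32, -32]
R3 ← R3 + (28)·R2: [0, 0, 0]
R4 ← R4 + (38)·R2: [0, 0, 0]
R5 ← R5 + (16)·R2: [0, 0, 0]
2 nonzero rows, so rank(AP) = 2.

2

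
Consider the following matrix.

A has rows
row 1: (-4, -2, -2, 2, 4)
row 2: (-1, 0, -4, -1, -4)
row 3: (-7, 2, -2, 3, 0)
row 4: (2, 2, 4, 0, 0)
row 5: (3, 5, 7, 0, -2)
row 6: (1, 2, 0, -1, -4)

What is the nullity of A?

Row reduce to echelon form.
R2 ← R2 − (1/4)·R1: [0, 1/2, -7/2, -3/2, -5]
R3 ← R3 − (7/4)·R1: [0, 11/2, 3/2, -1/2, -7]
R4 ← R4 + (1/2)·R1: [0, 1, 3, 1, 2]
R5 ← R5 + (3/4)·R1: [0, 7/2, 11/2, 3/2, 1]
R6 ← R6 + (1/4)·R1: [0, 3/2, -1/2, -1/2, -3]
R3 ← R3 − (11)·R2: [0, 0, 40, 16, 48]
R4 ← R4 − (2)·R2: [0, 0, 10, 4, 12]
R5 ← R5 − (7)·R2: [0, 0, 30, 12, 36]
R6 ← R6 − (3)·R2: [0, 0, 10, 4, 12]
R4 ← R4 − (1/4)·R3: [0, 0, 0, 0, 0]
R5 ← R5 − (3/4)·R3: [0, 0, 0, 0, 0]
R6 ← R6 − (1/4)·R3: [0, 0, 0, 0, 0]
3 nonzero rows, so rank(A) = 3.
A has 5 columns; by rank–nullity, nullity = 5 − 3 = 2.

2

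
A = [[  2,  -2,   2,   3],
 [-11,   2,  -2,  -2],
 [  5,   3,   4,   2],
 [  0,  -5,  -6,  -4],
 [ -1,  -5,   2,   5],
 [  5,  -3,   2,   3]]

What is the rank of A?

Row reduce to echelon form.
R2 ← R2 + (11/2)·R1: [0, -9, 9, 29/2]
R3 ← R3 − (5/2)·R1: [0, 8, -1, -11/2]
R5 ← R5 + (1/2)·R1: [0, -6, 3, 13/2]
R6 ← R6 − (5/2)·R1: [0, 2, -3, -9/2]
R3 ← R3 + (8/9)·R2: [0, 0, 7, 133/18]
R4 ← R4 − (5/9)·R2: [0, 0, -11, -217/18]
R5 ← R5 − (2/3)·R2: [0, 0, -3, -19/6]
R6 ← R6 + (2/9)·R2: [0, 0, -1, -23/18]
R4 ← R4 + (11/7)·R3: [0, 0, 0, -4/9]
R5 ← R5 + (3/7)·R3: [0, 0, 0, 0]
R6 ← R6 + (1/7)·R3: [0, 0, 0, -2/9]
R6 ← R6 − (1/2)·R4: [0, 0, 0, 0]
Echelon form has 4 nonzero rows, so rank(A) = 4.

4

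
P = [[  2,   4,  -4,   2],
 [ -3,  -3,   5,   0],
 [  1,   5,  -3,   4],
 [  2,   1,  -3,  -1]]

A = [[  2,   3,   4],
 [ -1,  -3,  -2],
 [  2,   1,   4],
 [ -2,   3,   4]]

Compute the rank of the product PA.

2

First compute PA:
[[-12,  -4,  -8],
 [  7,   5,  14],
 [-17,  -3,  -2],
 [ -1,  -3, -10]]
Now row reduce the product.
R2 ← R2 + (7/12)·R1: [0, 8/3, 28/3]
R3 ← R3 − (17/12)·R1: [0, 8/3, 28/3]
R4 ← R4 − (1/12)·R1: [0, -8/3, -28/3]
R3 ← R3 − R2: [0, 0, 0]
R4 ← R4 + R2: [0, 0, 0]
2 nonzero rows, so rank(PA) = 2.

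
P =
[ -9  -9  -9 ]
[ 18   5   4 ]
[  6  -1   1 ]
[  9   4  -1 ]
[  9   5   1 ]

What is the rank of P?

Row reduce to echelon form.
R2 ← R2 + (2)·R1: [0, -13, -14]
R3 ← R3 + (2/3)·R1: [0, -7, -5]
R4 ← R4 + R1: [0, -5, -10]
R5 ← R5 + R1: [0, -4, -8]
R3 ← R3 − (7/13)·R2: [0, 0, 33/13]
R4 ← R4 − (5/13)·R2: [0, 0, -60/13]
R5 ← R5 − (4/13)·R2: [0, 0, -48/13]
R4 ← R4 + (20/11)·R3: [0, 0, 0]
R5 ← R5 + (16/11)·R3: [0, 0, 0]
Echelon form has 3 nonzero rows, so rank(P) = 3.

3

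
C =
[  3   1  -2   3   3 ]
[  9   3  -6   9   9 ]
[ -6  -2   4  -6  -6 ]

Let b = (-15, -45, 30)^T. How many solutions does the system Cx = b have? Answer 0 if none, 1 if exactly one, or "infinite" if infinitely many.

Row reduce the augmented matrix [C | b].
R2 ← R2 − (3)·R1: [0, 0, 0, 0, 0, 0]
R3 ← R3 + (2)·R1: [0, 0, 0, 0, 0, 0]
The echelon form has 1 nonzero rows, and every pivot lies in the first 5 columns, so rank(C) = rank([C|b]) = 1.
The system is consistent.
rank = 1 < 5 unknowns, so there are infinitely many solutions.

infinite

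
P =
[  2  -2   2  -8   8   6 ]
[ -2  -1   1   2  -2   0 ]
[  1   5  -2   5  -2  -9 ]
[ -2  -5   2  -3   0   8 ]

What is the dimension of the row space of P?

3

Row reduce to echelon form.
R2 ← R2 + R1: [0, -3, 3, -6, 6, 6]
R3 ← R3 − (1/2)·R1: [0, 6, -3, 9, -6, -12]
R4 ← R4 + R1: [0, -7, 4, -11, 8, 14]
R3 ← R3 + (2)·R2: [0, 0, 3, -3, 6, 0]
R4 ← R4 − (7/3)·R2: [0, 0, -3, 3, -6, 0]
R4 ← R4 + R3: [0, 0, 0, 0, 0, 0]
Echelon form has 3 nonzero rows, so rank(P) = 3.
The row space has dimension equal to the rank: 3.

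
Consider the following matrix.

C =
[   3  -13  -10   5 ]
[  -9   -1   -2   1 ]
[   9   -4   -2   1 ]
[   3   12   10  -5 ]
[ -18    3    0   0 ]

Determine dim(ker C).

Row reduce to echelon form.
R2 ← R2 + (3)·R1: [0, -40, -32, 16]
R3 ← R3 − (3)·R1: [0, 35, 28, -14]
R4 ← R4 − R1: [0, 25, 20, -10]
R5 ← R5 + (6)·R1: [0, -75, -60, 30]
R3 ← R3 + (7/8)·R2: [0, 0, 0, 0]
R4 ← R4 + (5/8)·R2: [0, 0, 0, 0]
R5 ← R5 − (15/8)·R2: [0, 0, 0, 0]
2 nonzero rows, so rank(C) = 2.
C has 4 columns; by rank–nullity, nullity = 4 − 2 = 2.

2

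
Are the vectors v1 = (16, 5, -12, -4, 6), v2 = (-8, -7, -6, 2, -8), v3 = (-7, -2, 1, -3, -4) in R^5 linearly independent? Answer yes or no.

Form the matrix with these vectors as rows and row reduce.
R2 ← R2 + (1/2)·R1: [0, -9/2, -12, 0, -5]
R3 ← R3 + (7/16)·R1: [0, 3/16, -17/4, -19/4, -11/8]
R3 ← R3 + (1/24)·R2: [0, 0, -19/4, -19/4, -19/12]
3 nonzero rows, so the 3 vectors span a space of dimension 3.
Since 3 = 3, the vectors are linearly independent.

yes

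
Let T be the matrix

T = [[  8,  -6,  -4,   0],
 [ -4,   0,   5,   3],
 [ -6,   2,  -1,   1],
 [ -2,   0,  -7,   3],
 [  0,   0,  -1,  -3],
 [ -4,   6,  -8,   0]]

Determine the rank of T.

Row reduce to echelon form.
R2 ← R2 + (1/2)·R1: [0, -3, 3, 3]
R3 ← R3 + (3/4)·R1: [0, -5/2, -4, 1]
R4 ← R4 + (1/4)·R1: [0, -3/2, -8, 3]
R6 ← R6 + (1/2)·R1: [0, 3, -10, 0]
R3 ← R3 − (5/6)·R2: [0, 0, -13/2, -3/2]
R4 ← R4 − (1/2)·R2: [0, 0, -19/2, 3/2]
R6 ← R6 + R2: [0, 0, -7, 3]
R4 ← R4 − (19/13)·R3: [0, 0, 0, 48/13]
R5 ← R5 − (2/13)·R3: [0, 0, 0, -36/13]
R6 ← R6 − (14/13)·R3: [0, 0, 0, 60/13]
R5 ← R5 + (3/4)·R4: [0, 0, 0, 0]
R6 ← R6 − (5/4)·R4: [0, 0, 0, 0]
Echelon form has 4 nonzero rows, so rank(T) = 4.

4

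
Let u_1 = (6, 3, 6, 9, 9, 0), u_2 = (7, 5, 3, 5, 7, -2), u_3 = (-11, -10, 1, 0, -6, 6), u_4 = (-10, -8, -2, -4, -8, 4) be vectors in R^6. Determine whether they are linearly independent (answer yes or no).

no

Form the matrix with these vectors as rows and row reduce.
R2 ← R2 − (7/6)·R1: [0, 3/2, -4, -11/2, -7/2, -2]
R3 ← R3 + (11/6)·R1: [0, -9/2, 12, 33/2, 21/2, 6]
R4 ← R4 + (5/3)·R1: [0, -3, 8, 11, 7, 4]
R3 ← R3 + (3)·R2: [0, 0, 0, 0, 0, 0]
R4 ← R4 + (2)·R2: [0, 0, 0, 0, 0, 0]
2 nonzero rows, so the 4 vectors span a space of dimension 2.
Since 2 < 4, the vectors are linearly dependent.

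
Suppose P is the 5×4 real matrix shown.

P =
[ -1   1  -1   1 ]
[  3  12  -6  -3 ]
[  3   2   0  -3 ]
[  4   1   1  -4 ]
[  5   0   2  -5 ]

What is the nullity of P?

Row reduce to echelon form.
R2 ← R2 + (3)·R1: [0, 15, -9, 0]
R3 ← R3 + (3)·R1: [0, 5, -3, 0]
R4 ← R4 + (4)·R1: [0, 5, -3, 0]
R5 ← R5 + (5)·R1: [0, 5, -3, 0]
R3 ← R3 − (1/3)·R2: [0, 0, 0, 0]
R4 ← R4 − (1/3)·R2: [0, 0, 0, 0]
R5 ← R5 − (1/3)·R2: [0, 0, 0, 0]
2 nonzero rows, so rank(P) = 2.
P has 4 columns; by rank–nullity, nullity = 4 − 2 = 2.

2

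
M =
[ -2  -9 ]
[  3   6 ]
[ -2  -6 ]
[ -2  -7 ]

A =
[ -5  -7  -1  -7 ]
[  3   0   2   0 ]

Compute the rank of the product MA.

First compute MA:
[[-17,  14, -16,  14],
 [  3, -21,   9, -21],
 [ -8,  14, -10,  14],
 [-11,  14, -12,  14]]
Now row reduce the product.
R2 ← R2 + (3/17)·R1: [0, -315/17, 105/17, -315/17]
R3 ← R3 − (8/17)·R1: [0, 126/17, -42/17, 126/17]
R4 ← R4 − (11/17)·R1: [0, 84/17, -28/17, 84/17]
R3 ← R3 + (2/5)·R2: [0, 0, 0, 0]
R4 ← R4 + (4/15)·R2: [0, 0, 0, 0]
2 nonzero rows, so rank(MA) = 2.

2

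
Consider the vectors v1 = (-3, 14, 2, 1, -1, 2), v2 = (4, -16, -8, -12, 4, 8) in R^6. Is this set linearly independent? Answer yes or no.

yes

Form the matrix with these vectors as rows and row reduce.
R2 ← R2 + (4/3)·R1: [0, 8/3, -16/3, -32/3, 8/3, 32/3]
2 nonzero rows, so the 2 vectors span a space of dimension 2.
Since 2 = 2, the vectors are linearly independent.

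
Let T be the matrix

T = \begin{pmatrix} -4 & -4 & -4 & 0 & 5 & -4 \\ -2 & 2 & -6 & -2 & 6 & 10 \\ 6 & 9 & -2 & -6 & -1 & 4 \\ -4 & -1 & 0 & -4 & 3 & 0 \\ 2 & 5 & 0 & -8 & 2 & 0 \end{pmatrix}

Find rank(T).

5

Row reduce to echelon form.
R2 ← R2 − (1/2)·R1: [0, 4, -4, -2, 7/2, 12]
R3 ← R3 + (3/2)·R1: [0, 3, -8, -6, 13/2, -2]
R4 ← R4 − R1: [0, 3, 4, -4, -2, 4]
R5 ← R5 + (1/2)·R1: [0, 3, -2, -8, 9/2, -2]
R3 ← R3 − (3/4)·R2: [0, 0, -5, -9/2, 31/8, -11]
R4 ← R4 − (3/4)·R2: [0, 0, 7, -5/2, -37/8, -5]
R5 ← R5 − (3/4)·R2: [0, 0, 1, -13/2, 15/8, -11]
R4 ← R4 + (7/5)·R3: [0, 0, 0, -44/5, 4/5, -102/5]
R5 ← R5 + (1/5)·R3: [0, 0, 0, -37/5, 53/20, -66/5]
R5 ← R5 − (37/44)·R4: [0, 0, 0, 0, 87/44, 87/22]
Echelon form has 5 nonzero rows, so rank(T) = 5.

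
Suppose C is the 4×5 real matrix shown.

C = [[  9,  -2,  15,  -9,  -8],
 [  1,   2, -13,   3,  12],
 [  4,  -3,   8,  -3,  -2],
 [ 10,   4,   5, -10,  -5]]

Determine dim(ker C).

2

Row reduce to echelon form.
R2 ← R2 − (1/9)·R1: [0, 20/9, -44/3, 4, 116/9]
R3 ← R3 − (4/9)·R1: [0, -19/9, 4/3, 1, 14/9]
R4 ← R4 − (10/9)·R1: [0, 56/9, -35/3, 0, 35/9]
R3 ← R3 + (19/20)·R2: [0, 0, -63/5, 24/5, 69/5]
R4 ← R4 − (14/5)·R2: [0, 0, 147/5, -56/5, -161/5]
R4 ← R4 + (7/3)·R3: [0, 0, 0, 0, 0]
3 nonzero rows, so rank(C) = 3.
C has 5 columns; by rank–nullity, nullity = 5 − 3 = 2.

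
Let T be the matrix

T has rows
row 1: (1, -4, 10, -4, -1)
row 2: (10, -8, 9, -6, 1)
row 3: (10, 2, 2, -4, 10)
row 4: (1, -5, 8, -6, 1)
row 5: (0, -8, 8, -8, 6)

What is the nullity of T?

Row reduce to echelon form.
R2 ← R2 − (10)·R1: [0, 32, -91, 34, 11]
R3 ← R3 − (10)·R1: [0, 42, -98, 36, 20]
R4 ← R4 − R1: [0, -1, -2, -2, 2]
R3 ← R3 − (21/16)·R2: [0, 0, 343/16, -69/8, 89/16]
R4 ← R4 + (1/32)·R2: [0, 0, -155/32, -15/16, 75/32]
R5 ← R5 + (1/4)·R2: [0, 0, -59/4, 1/2, 35/4]
R4 ← R4 + (155/686)·R3: [0, 0, 0, -990/343, 1235/343]
R5 ← R5 + (236/343)·R3: [0, 0, 0, -1864/343, 4314/343]
R5 ← R5 − (932/495)·R4: [0, 0, 0, 0, 574/99]
5 nonzero rows, so rank(T) = 5.
T has 5 columns; by rank–nullity, nullity = 5 − 5 = 0.

0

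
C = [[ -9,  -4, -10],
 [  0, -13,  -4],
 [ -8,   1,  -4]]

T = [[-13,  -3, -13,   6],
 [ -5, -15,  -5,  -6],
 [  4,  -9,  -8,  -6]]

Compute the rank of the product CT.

3

First compute CT:
[[ 97, 177, 217,  30],
 [ 49, 231,  97, 102],
 [ 83,  45, 131, -30]]
Now row reduce the product.
R2 ← R2 − (49/97)·R1: [0, 13734/97, -1224/97, 8424/97]
R3 ← R3 − (83/97)·R1: [0, -10326/97, -5304/97, -5400/97]
R3 ← R3 + (1721/2289)·R2: [0, 0, -48960/763, 7344/763]
3 nonzero rows, so rank(CT) = 3.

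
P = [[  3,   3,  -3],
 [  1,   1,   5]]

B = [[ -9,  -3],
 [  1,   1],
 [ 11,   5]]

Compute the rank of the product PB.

First compute PB:
[[-57, -21],
 [ 47,  23]]
Now row reduce the product.
R2 ← R2 + (47/57)·R1: [0, 108/19]
2 nonzero rows, so rank(PB) = 2.

2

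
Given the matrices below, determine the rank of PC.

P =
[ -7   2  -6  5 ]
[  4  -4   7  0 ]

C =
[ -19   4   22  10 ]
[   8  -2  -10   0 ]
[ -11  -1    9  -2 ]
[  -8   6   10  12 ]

2

First compute PC:
[[175,   4, -178,   2],
 [-185,  17, 191,  26]]
Now row reduce the product.
R2 ← R2 + (37/35)·R1: [0, 743/35, 99/35, 984/35]
2 nonzero rows, so rank(PC) = 2.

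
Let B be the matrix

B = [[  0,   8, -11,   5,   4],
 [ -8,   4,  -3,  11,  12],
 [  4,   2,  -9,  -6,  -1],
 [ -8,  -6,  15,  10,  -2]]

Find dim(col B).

Row reduce to echelon form.
Swap R1 ↔ R2
R3 ← R3 + (1/2)·R1: [0, 4, -21/2, -1/2, 5]
R4 ← R4 − R1: [0, -10, 18, -1, -14]
R3 ← R3 − (1/2)·R2: [0, 0, -5, -3, 3]
R4 ← R4 + (5/4)·R2: [0, 0, 17/4, 21/4, -9]
R4 ← R4 + (17/20)·R3: [0, 0, 0, 27/10, -129/20]
Echelon form has 4 nonzero rows, so rank(B) = 4.
The column space has dimension equal to the rank: 4.

4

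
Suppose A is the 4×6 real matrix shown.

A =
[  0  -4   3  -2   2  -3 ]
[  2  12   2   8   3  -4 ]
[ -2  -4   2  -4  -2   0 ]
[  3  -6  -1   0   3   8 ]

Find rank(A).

Row reduce to echelon form.
Swap R1 ↔ R2
R3 ← R3 + R1: [0, 8, 4, 4, 1, -4]
R4 ← R4 − (3/2)·R1: [0, -24, -4, -12, -3/2, 14]
R3 ← R3 + (2)·R2: [0, 0, 10, 0, 5, -10]
R4 ← R4 − (6)·R2: [0, 0, -22, 0, -27/2, 32]
R4 ← R4 + (11/5)·R3: [0, 0, 0, 0, -5/2, 10]
Echelon form has 4 nonzero rows, so rank(A) = 4.

4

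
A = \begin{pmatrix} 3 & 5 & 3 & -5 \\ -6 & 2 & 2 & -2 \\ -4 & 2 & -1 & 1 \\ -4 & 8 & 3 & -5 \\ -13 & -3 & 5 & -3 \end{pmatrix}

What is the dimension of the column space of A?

Row reduce to echelon form.
R2 ← R2 + (2)·R1: [0, 12, 8, -12]
R3 ← R3 + (4/3)·R1: [0, 26/3, 3, -17/3]
R4 ← R4 + (4/3)·R1: [0, 44/3, 7, -35/3]
R5 ← R5 + (13/3)·R1: [0, 56/3, 18, -74/3]
R3 ← R3 − (13/18)·R2: [0, 0, -25/9, 3]
R4 ← R4 − (11/9)·R2: [0, 0, -25/9, 3]
R5 ← R5 − (14/9)·R2: [0, 0, 50/9, -6]
R4 ← R4 − R3: [0, 0, 0, 0]
R5 ← R5 + (2)·R3: [0, 0, 0, 0]
Echelon form has 3 nonzero rows, so rank(A) = 3.
The column space has dimension equal to the rank: 3.

3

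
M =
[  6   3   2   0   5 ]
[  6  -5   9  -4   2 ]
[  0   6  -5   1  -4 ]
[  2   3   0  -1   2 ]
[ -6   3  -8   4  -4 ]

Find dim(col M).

Row reduce to echelon form.
R2 ← R2 − R1: [0, -8, 7, -4, -3]
R4 ← R4 − (1/3)·R1: [0, 2, -2/3, -1, 1/3]
R5 ← R5 + R1: [0, 6, -6, 4, 1]
R3 ← R3 + (3/4)·R2: [0, 0, 1/4, -2, -25/4]
R4 ← R4 + (1/4)·R2: [0, 0, 13/12, -2, -5/12]
R5 ← R5 + (3/4)·R2: [0, 0, -3/4, 1, -5/4]
R4 ← R4 − (13/3)·R3: [0, 0, 0, 20/3, 80/3]
R5 ← R5 + (3)·R3: [0, 0, 0, -5, -20]
R5 ← R5 + (3/4)·R4: [0, 0, 0, 0, 0]
Echelon form has 4 nonzero rows, so rank(M) = 4.
The column space has dimension equal to the rank: 4.

4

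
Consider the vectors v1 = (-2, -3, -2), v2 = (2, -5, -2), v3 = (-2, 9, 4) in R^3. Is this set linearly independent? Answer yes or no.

no

Form the matrix with these vectors as rows and row reduce.
R2 ← R2 + R1: [0, -8, -4]
R3 ← R3 − R1: [0, 12, 6]
R3 ← R3 + (3/2)·R2: [0, 0, 0]
2 nonzero rows, so the 3 vectors span a space of dimension 2.
Since 2 < 3, the vectors are linearly dependent.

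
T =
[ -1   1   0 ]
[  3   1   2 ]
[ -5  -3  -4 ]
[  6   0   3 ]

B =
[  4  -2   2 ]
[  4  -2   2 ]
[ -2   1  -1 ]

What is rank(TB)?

1

First compute TB:
[[  0,   0,   0],
 [ 12,  -6,   6],
 [-24,  12, -12],
 [ 18,  -9,   9]]
Now row reduce the product.
Swap R1 ↔ R2
R3 ← R3 + (2)·R1: [0, 0, 0]
R4 ← R4 − (3/2)·R1: [0, 0, 0]
1 nonzero row, so rank(TB) = 1.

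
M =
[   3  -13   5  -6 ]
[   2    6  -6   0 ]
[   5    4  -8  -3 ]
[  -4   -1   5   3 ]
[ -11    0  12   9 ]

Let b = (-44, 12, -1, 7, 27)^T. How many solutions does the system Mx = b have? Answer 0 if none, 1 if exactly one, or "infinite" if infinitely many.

infinite

Row reduce the augmented matrix [M | b].
R2 ← R2 − (2/3)·R1: [0, 44/3, -28/3, 4, 124/3]
R3 ← R3 − (5/3)·R1: [0, 77/3, -49/3, 7, 217/3]
R4 ← R4 + (4/3)·R1: [0, -55/3, 35/3, -5, -155/3]
R5 ← R5 + (11/3)·R1: [0, -143/3, 91/3, -13, -403/3]
R3 ← R3 − (7/4)·R2: [0, 0, 0, 0, 0]
R4 ← R4 + (5/4)·R2: [0, 0, 0, 0, 0]
R5 ← R5 + (13/4)·R2: [0, 0, 0, 0, 0]
The echelon form has 2 nonzero rows, and every pivot lies in the first 4 columns, so rank(M) = rank([M|b]) = 2.
The system is consistent.
rank = 2 < 4 unknowns, so there are infinitely many solutions.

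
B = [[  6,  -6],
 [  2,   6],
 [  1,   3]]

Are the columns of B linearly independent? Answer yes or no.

yes

Row reduce B to echelon form.
R2 ← R2 − (1/3)·R1: [0, 8]
R3 ← R3 − (1/6)·R1: [0, 4]
R3 ← R3 − (1/2)·R2: [0, 0]
2 pivots among 2 columns.
Every column is a pivot column, so the columns are linearly independent.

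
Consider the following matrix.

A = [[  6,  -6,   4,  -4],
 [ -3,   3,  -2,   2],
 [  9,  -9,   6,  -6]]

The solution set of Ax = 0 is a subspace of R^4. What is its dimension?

3

Row reduce to echelon form.
R2 ← R2 + (1/2)·R1: [0, 0, 0, 0]
R3 ← R3 − (3/2)·R1: [0, 0, 0, 0]
1 nonzero row, so rank(A) = 1.
A has 4 columns; by rank–nullity, nullity = 4 − 1 = 3.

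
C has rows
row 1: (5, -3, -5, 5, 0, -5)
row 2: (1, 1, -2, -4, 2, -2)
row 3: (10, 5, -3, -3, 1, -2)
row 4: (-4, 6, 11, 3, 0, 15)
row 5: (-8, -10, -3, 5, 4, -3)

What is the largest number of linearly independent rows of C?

Row reduce to echelon form.
R2 ← R2 − (1/5)·R1: [0, 8/5, -1, -5, 2, -1]
R3 ← R3 − (2)·R1: [0, 11, 7, -13, 1, 8]
R4 ← R4 + (4/5)·R1: [0, 18/5, 7, 7, 0, 11]
R5 ← R5 + (8/5)·R1: [0, -74/5, -11, 13, 4, -11]
R3 ← R3 − (55/8)·R2: [0, 0, 111/8, 171/8, -51/4, 119/8]
R4 ← R4 − (9/4)·R2: [0, 0, 37/4, 73/4, -9/2, 53/4]
R5 ← R5 + (37/4)·R2: [0, 0, -81/4, -133/4, 45/2, -81/4]
R4 ← R4 − (2/3)·R3: [0, 0, 0, 4, 4, 10/3]
R5 ← R5 + (54/37)·R3: [0, 0, 0, -76/37, 144/37, 54/37]
R5 ← R5 + (19/37)·R4: [0, 0, 0, 0, 220/37, 352/111]
Echelon form has 5 nonzero rows, so rank(C) = 5.
The rank gives the maximum number of linearly independent rows: 5.

5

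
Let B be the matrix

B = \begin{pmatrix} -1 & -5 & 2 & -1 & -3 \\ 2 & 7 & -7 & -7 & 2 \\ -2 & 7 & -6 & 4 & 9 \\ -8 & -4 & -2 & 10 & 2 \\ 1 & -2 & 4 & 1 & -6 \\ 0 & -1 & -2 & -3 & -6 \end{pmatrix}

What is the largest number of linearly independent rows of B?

5

Row reduce to echelon form.
R2 ← R2 + (2)·R1: [0, -3, -3, -9, -4]
R3 ← R3 − (2)·R1: [0, 17, -10, 6, 15]
R4 ← R4 − (8)·R1: [0, 36, -18, 18, 26]
R5 ← R5 + R1: [0, -7, 6, 0, -9]
R3 ← R3 + (17/3)·R2: [0, 0, -27, -45, -23/3]
R4 ← R4 + (12)·R2: [0, 0, -54, -90, -22]
R5 ← R5 − (7/3)·R2: [0, 0, 13, 21, 1/3]
R6 ← R6 − (1/3)·R2: [0, 0, -1, 0, -14/3]
R4 ← R4 − (2)·R3: [0, 0, 0, 0, -20/3]
R5 ← R5 + (13/27)·R3: [0, 0, 0, -2/3, -272/81]
R6 ← R6 − (1/27)·R3: [0, 0, 0, 5/3, -355/81]
Swap R4 ↔ R5
R6 ← R6 + (5/2)·R4: [0, 0, 0, 0, -115/9]
R6 ← R6 − (23/12)·R5: [0, 0, 0, 0, 0]
Echelon form has 5 nonzero rows, so rank(B) = 5.
The rank gives the maximum number of linearly independent rows: 5.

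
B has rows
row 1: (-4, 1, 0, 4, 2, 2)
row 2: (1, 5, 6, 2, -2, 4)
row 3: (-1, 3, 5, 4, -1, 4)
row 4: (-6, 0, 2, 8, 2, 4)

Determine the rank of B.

3

Row reduce to echelon form.
R2 ← R2 + (1/4)·R1: [0, 21/4, 6, 3, -3/2, 9/2]
R3 ← R3 − (1/4)·R1: [0, 11/4, 5, 3, -3/2, 7/2]
R4 ← R4 − (3/2)·R1: [0, -3/2, 2, 2, -1, 1]
R3 ← R3 − (11/21)·R2: [0, 0, 13/7, 10/7, -5/7, 8/7]
R4 ← R4 + (2/7)·R2: [0, 0, 26/7, 20/7, -10/7, 16/7]
R4 ← R4 − (2)·R3: [0, 0, 0, 0, 0, 0]
Echelon form has 3 nonzero rows, so rank(B) = 3.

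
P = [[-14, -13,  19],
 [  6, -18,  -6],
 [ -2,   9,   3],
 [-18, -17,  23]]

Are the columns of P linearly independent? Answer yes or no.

Row reduce P to echelon form.
R2 ← R2 + (3/7)·R1: [0, -165/7, 15/7]
R3 ← R3 − (1/7)·R1: [0, 76/7, 2/7]
R4 ← R4 − (9/7)·R1: [0, -2/7, -10/7]
R3 ← R3 + (76/165)·R2: [0, 0, 14/11]
R4 ← R4 − (2/165)·R2: [0, 0, -16/11]
R4 ← R4 + (8/7)·R3: [0, 0, 0]
3 pivots among 3 columns.
Every column is a pivot column, so the columns are linearly independent.

yes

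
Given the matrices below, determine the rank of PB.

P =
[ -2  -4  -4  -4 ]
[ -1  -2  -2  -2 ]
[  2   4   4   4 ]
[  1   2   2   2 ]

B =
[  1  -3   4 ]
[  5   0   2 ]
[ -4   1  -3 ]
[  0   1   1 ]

1

First compute PB:
[[ -6,  -2,  -8],
 [ -3,  -1,  -4],
 [  6,   2,   8],
 [  3,   1,   4]]
Now row reduce the product.
R2 ← R2 − (1/2)·R1: [0, 0, 0]
R3 ← R3 + R1: [0, 0, 0]
R4 ← R4 + (1/2)·R1: [0, 0, 0]
1 nonzero row, so rank(PB) = 1.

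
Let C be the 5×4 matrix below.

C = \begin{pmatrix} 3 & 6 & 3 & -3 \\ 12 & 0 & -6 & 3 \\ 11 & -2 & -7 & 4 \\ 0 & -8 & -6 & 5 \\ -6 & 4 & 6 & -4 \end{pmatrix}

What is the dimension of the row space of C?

2

Row reduce to echelon form.
R2 ← R2 − (4)·R1: [0, -24, -18, 15]
R3 ← R3 − (11/3)·R1: [0, -24, -18, 15]
R5 ← R5 + (2)·R1: [0, 16, 12, -10]
R3 ← R3 − R2: [0, 0, 0, 0]
R4 ← R4 − (1/3)·R2: [0, 0, 0, 0]
R5 ← R5 + (2/3)·R2: [0, 0, 0, 0]
Echelon form has 2 nonzero rows, so rank(C) = 2.
The row space has dimension equal to the rank: 2.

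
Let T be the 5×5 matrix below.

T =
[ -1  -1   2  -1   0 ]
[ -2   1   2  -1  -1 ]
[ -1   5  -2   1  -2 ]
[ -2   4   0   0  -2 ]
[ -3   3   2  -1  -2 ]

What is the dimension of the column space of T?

2

Row reduce to echelon form.
R2 ← R2 − (2)·R1: [0, 3, -2, 1, -1]
R3 ← R3 − R1: [0, 6, -4, 2, -2]
R4 ← R4 − (2)·R1: [0, 6, -4, 2, -2]
R5 ← R5 − (3)·R1: [0, 6, -4, 2, -2]
R3 ← R3 − (2)·R2: [0, 0, 0, 0, 0]
R4 ← R4 − (2)·R2: [0, 0, 0, 0, 0]
R5 ← R5 − (2)·R2: [0, 0, 0, 0, 0]
Echelon form has 2 nonzero rows, so rank(T) = 2.
The column space has dimension equal to the rank: 2.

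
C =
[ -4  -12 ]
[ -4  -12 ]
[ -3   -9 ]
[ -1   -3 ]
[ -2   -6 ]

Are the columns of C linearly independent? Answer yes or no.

Row reduce C to echelon form.
R2 ← R2 − R1: [0, 0]
R3 ← R3 − (3/4)·R1: [0, 0]
R4 ← R4 − (1/4)·R1: [0, 0]
R5 ← R5 − (1/2)·R1: [0, 0]
1 pivot among 2 columns.
Only 1 < 2 pivot columns, so the columns are linearly dependent.

no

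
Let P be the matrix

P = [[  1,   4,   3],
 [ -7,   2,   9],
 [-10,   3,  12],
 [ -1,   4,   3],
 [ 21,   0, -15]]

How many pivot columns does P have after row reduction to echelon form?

3

Row reduce to echelon form.
R2 ← R2 + (7)·R1: [0, 30, 30]
R3 ← R3 + (10)·R1: [0, 43, 42]
R4 ← R4 + R1: [0, 8, 6]
R5 ← R5 − (21)·R1: [0, -84, -78]
R3 ← R3 − (43/30)·R2: [0, 0, -1]
R4 ← R4 − (4/15)·R2: [0, 0, -2]
R5 ← R5 + (14/5)·R2: [0, 0, 6]
R4 ← R4 − (2)·R3: [0, 0, 0]
R5 ← R5 + (6)·R3: [0, 0, 0]
Echelon form has 3 nonzero rows, so rank(P) = 3.
Each nonzero row contributes one pivot column: 3 pivot columns.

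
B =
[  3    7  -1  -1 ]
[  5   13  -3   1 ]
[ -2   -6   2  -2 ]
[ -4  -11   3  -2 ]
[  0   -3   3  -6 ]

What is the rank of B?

2

Row reduce to echelon form.
R2 ← R2 − (5/3)·R1: [0, 4/3, -4/3, 8/3]
R3 ← R3 + (2/3)·R1: [0, -4/3, 4/3, -8/3]
R4 ← R4 + (4/3)·R1: [0, -5/3, 5/3, -10/3]
R3 ← R3 + R2: [0, 0, 0, 0]
R4 ← R4 + (5/4)·R2: [0, 0, 0, 0]
R5 ← R5 + (9/4)·R2: [0, 0, 0, 0]
Echelon form has 2 nonzero rows, so rank(B) = 2.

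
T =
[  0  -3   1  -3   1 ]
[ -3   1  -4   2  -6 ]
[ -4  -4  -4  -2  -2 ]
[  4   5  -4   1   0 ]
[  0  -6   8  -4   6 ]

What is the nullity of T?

0

Row reduce to echelon form.
Swap R1 ↔ R2
R3 ← R3 − (4/3)·R1: [0, -16/3, 4/3, -14/3, 6]
R4 ← R4 + (4/3)·R1: [0, 19/3, -28/3, 11/3, -8]
R3 ← R3 − (16/9)·R2: [0, 0, -4/9, 2/3, 38/9]
R4 ← R4 + (19/9)·R2: [0, 0, -65/9, -8/3, -53/9]
R5 ← R5 − (2)·R2: [0, 0, 6, 2, 4]
R4 ← R4 − (65/4)·R3: [0, 0, 0, -27/2, -149/2]
R5 ← R5 + (27/2)·R3: [0, 0, 0, 11, 61]
R5 ← R5 + (22/27)·R4: [0, 0, 0, 0, 8/27]
5 nonzero rows, so rank(T) = 5.
T has 5 columns; by rank–nullity, nullity = 5 − 5 = 0.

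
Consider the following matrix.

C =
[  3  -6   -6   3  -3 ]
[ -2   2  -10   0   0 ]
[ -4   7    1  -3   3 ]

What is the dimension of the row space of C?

2

Row reduce to echelon form.
R2 ← R2 + (2/3)·R1: [0, -2, -14, 2, -2]
R3 ← R3 + (4/3)·R1: [0, -1, -7, 1, -1]
R3 ← R3 − (1/2)·R2: [0, 0, 0, 0, 0]
Echelon form has 2 nonzero rows, so rank(C) = 2.
The row space has dimension equal to the rank: 2.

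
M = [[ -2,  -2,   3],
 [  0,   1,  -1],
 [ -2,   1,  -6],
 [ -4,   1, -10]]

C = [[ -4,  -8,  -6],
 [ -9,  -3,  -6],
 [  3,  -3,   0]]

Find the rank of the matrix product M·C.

2

First compute MC:
[[ 35,  13,  24],
 [-12,   0,  -6],
 [-19,  31,   6],
 [-23,  59,  18]]
Now row reduce the product.
R2 ← R2 + (12/35)·R1: [0, 156/35, 78/35]
R3 ← R3 + (19/35)·R1: [0, 1332/35, 666/35]
R4 ← R4 + (23/35)·R1: [0, 2364/35, 1182/35]
R3 ← R3 − (111/13)·R2: [0, 0, 0]
R4 ← R4 − (197/13)·R2: [0, 0, 0]
2 nonzero rows, so rank(MC) = 2.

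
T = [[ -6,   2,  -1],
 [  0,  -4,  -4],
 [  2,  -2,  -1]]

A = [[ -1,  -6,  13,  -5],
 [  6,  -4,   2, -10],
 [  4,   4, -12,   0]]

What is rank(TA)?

First compute TA:
[[ 14,  24, -62,  10],
 [-40,   0,  40,  40],
 [-18,  -8,  34,  10]]
Now row reduce the product.
R2 ← R2 + (20/7)·R1: [0, 480/7, -960/7, 480/7]
R3 ← R3 + (9/7)·R1: [0, 160/7, -320/7, 160/7]
R3 ← R3 − (1/3)·R2: [0, 0, 0, 0]
2 nonzero rows, so rank(TA) = 2.

2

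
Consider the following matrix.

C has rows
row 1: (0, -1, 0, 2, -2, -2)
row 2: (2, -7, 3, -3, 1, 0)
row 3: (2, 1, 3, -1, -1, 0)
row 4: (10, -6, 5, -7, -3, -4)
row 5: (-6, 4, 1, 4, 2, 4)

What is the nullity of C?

2

Row reduce to echelon form.
Swap R1 ↔ R2
R3 ← R3 − R1: [0, 8, 0, 2, -2, 0]
R4 ← R4 − (5)·R1: [0, 29, -10, 8, -8, -4]
R5 ← R5 + (3)·R1: [0, -17, 10, -5, 5, 4]
R3 ← R3 + (8)·R2: [0, 0, 0, 18, -18, -16]
R4 ← R4 + (29)·R2: [0, 0, -10, 66, -66, -62]
R5 ← R5 − (17)·R2: [0, 0, 10, -39, 39, 38]
Swap R3 ↔ R4
R5 ← R5 + R3: [0, 0, 0, 27, -27, -24]
R5 ← R5 − (3/2)·R4: [0, 0, 0, 0, 0, 0]
4 nonzero rows, so rank(C) = 4.
C has 6 columns; by rank–nullity, nullity = 6 − 4 = 2.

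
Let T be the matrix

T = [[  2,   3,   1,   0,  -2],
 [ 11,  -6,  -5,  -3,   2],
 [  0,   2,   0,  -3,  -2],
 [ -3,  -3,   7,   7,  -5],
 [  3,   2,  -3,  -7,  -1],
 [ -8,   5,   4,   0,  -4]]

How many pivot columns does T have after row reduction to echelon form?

Row reduce to echelon form.
R2 ← R2 − (11/2)·R1: [0, -45/2, -21/2, -3, 13]
R4 ← R4 + (3/2)·R1: [0, 3/2, 17/2, 7, -8]
R5 ← R5 − (3/2)·R1: [0, -5/2, -9/2, -7, 2]
R6 ← R6 + (4)·R1: [0, 17, 8, 0, -12]
R3 ← R3 + (4/45)·R2: [0, 0, -14/15, -49/15, -38/45]
R4 ← R4 + (1/15)·R2: [0, 0, 39/5, 34/5, -107/15]
R5 ← R5 − (1/9)·R2: [0, 0, -10/3, -20/3, 5/9]
R6 ← R6 + (34/45)·R2: [0, 0, 1/15, -34/15, -98/45]
R4 ← R4 + (117/14)·R3: [0, 0, 0, -41/2, -298/21]
R5 ← R5 − (25/7)·R3: [0, 0, 0, 5, 25/7]
R6 ← R6 + (1/14)·R3: [0, 0, 0, -5/2, -47/21]
R5 ← R5 + (10/41)·R4: [0, 0, 0, 0, 95/861]
R6 ← R6 − (5/41)·R4: [0, 0, 0, 0, -437/861]
R6 ← R6 + (23/5)·R5: [0, 0, 0, 0, 0]
Echelon form has 5 nonzero rows, so rank(T) = 5.
Each nonzero row contributes one pivot column: 5 pivot columns.

5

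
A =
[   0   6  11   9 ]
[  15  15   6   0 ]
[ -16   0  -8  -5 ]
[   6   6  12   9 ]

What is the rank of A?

Row reduce to echelon form.
Swap R1 ↔ R2
R3 ← R3 + (16/15)·R1: [0, 16, -8/5, -5]
R4 ← R4 − (2/5)·R1: [0, 0, 48/5, 9]
R3 ← R3 − (8/3)·R2: [0, 0, -464/15, -29]
R4 ← R4 + (9/29)·R3: [0, 0, 0, 0]
Echelon form has 3 nonzero rows, so rank(A) = 3.

3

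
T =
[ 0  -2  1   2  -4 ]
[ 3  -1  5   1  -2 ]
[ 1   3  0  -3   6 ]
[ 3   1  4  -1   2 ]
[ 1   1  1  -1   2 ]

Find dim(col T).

Row reduce to echelon form.
Swap R1 ↔ R2
R3 ← R3 − (1/3)·R1: [0, 10/3, -5/3, -10/3, 20/3]
R4 ← R4 − R1: [0, 2, -1, -2, 4]
R5 ← R5 − (1/3)·R1: [0, 4/3, -2/3, -4/3, 8/3]
R3 ← R3 + (5/3)·R2: [0, 0, 0, 0, 0]
R4 ← R4 + R2: [0, 0, 0, 0, 0]
R5 ← R5 + (2/3)·R2: [0, 0, 0, 0, 0]
Echelon form has 2 nonzero rows, so rank(T) = 2.
The column space has dimension equal to the rank: 2.

2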